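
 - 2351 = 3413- 5764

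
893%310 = 273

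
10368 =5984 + 4384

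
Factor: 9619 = 9619^1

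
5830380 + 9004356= 14834736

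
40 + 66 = 106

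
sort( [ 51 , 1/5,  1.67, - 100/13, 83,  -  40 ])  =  [ - 40,  -  100/13 , 1/5,1.67, 51, 83] 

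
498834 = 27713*18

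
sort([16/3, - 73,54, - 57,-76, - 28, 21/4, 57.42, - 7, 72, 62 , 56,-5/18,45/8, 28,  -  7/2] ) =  [-76,-73, - 57,- 28,-7,-7/2,-5/18,21/4, 16/3, 45/8,28,54, 56,57.42,62, 72]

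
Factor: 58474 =2^1 * 13^2*173^1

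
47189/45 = 47189/45=1048.64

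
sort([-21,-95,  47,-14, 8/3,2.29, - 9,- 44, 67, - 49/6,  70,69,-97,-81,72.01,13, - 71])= [ - 97, - 95,  -  81 ,  -  71,-44, - 21,-14,  -  9, -49/6, 2.29,8/3,  13,  47, 67, 69,70, 72.01 ] 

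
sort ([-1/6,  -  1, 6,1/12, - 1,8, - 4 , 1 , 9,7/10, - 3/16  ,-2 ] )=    [ - 4, - 2, - 1, - 1, - 3/16, - 1/6 , 1/12, 7/10, 1,6, 8,9] 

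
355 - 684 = -329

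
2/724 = 1/362 = 0.00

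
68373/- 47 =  - 68373/47= - 1454.74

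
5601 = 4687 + 914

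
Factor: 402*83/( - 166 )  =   - 201 = - 3^1* 67^1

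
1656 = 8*207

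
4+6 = 10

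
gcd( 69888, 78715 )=91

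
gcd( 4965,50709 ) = 3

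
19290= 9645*2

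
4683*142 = 664986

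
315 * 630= 198450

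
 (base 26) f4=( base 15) 1B4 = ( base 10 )394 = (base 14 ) 202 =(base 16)18A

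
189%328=189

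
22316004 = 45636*489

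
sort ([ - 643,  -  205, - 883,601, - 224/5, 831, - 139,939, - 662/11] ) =[  -  883, - 643,-205,  -  139, - 662/11 ,-224/5 , 601, 831, 939]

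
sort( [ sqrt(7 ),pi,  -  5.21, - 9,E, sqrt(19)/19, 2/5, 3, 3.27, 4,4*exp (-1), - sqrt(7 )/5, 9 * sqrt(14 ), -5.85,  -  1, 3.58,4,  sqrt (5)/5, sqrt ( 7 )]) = [  -  9, - 5.85, - 5.21, - 1, - sqrt(7 ) /5, sqrt(19)/19,2/5 , sqrt(5 ) /5,4*exp( - 1 ), sqrt(7), sqrt(7 ) , E,3, pi, 3.27, 3.58,4, 4, 9*sqrt (14 )]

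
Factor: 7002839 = 7002839^1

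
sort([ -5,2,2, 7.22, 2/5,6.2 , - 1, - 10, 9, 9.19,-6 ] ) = [ - 10, -6, - 5,-1, 2/5,2,2, 6.2, 7.22,9, 9.19]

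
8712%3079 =2554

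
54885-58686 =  - 3801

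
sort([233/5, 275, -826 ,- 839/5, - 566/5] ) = [ - 826,- 839/5, - 566/5, 233/5, 275] 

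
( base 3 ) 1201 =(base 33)1D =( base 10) 46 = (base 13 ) 37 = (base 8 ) 56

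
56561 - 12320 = 44241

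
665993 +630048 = 1296041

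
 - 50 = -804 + 754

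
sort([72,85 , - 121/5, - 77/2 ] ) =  [ - 77/2, -121/5 , 72, 85 ] 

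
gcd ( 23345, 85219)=1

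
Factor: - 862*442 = -381004 = -2^2*13^1*17^1*431^1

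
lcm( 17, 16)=272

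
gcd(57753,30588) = 3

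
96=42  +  54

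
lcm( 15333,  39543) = 751317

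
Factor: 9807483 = 3^1*7^1*43^1*10861^1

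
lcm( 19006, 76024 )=76024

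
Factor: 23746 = 2^1*31^1 * 383^1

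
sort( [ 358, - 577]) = [  -  577,358 ] 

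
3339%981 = 396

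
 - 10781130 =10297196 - 21078326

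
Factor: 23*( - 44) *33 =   -  33396 = - 2^2*3^1*11^2 * 23^1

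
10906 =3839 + 7067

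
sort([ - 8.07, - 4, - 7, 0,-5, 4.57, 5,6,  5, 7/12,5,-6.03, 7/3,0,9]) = [  -  8.07,  -  7, - 6.03, - 5, - 4, 0, 0, 7/12, 7/3  ,  4.57,5, 5, 5, 6,9 ] 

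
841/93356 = 841/93356 = 0.01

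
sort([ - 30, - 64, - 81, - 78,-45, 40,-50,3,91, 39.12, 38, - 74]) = [ - 81, - 78, - 74, - 64, - 50, - 45, - 30, 3, 38,39.12,  40, 91 ] 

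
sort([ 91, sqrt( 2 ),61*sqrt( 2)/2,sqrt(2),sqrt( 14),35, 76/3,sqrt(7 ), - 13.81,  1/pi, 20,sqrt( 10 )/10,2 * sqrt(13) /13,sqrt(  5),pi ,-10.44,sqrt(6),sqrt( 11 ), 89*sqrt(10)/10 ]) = [ - 13.81,-10.44, sqrt(10)/10, 1/pi, 2*sqrt(13)/13,sqrt(2 ),sqrt(2), sqrt(5),sqrt(6 ),sqrt(7 ),pi,sqrt( 11 ),sqrt(14),20 , 76/3,89*sqrt( 10)/10,35 , 61*sqrt(2) /2,  91]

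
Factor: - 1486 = - 2^1 * 743^1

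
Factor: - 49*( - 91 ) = 7^3*13^1 = 4459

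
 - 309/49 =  - 309/49 =- 6.31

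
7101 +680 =7781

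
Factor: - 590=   -  2^1*5^1*59^1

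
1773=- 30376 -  - 32149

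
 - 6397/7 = - 6397/7 = - 913.86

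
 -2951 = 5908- 8859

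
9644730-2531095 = 7113635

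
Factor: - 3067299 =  - 3^2*340811^1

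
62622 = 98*639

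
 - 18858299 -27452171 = -46310470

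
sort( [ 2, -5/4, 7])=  [ - 5/4, 2,7]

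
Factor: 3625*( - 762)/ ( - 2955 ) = 184150/197 = 2^1*5^2*29^1  *  127^1*197^(-1)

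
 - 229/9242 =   -  229/9242 = - 0.02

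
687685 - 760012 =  - 72327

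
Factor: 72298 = 2^1*37^1*977^1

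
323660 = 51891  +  271769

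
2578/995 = 2  +  588/995 =2.59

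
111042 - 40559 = 70483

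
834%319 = 196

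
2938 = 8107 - 5169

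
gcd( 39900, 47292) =84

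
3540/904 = 885/226= 3.92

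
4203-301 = 3902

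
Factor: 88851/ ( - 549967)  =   - 3^1*7^1*11^ ( - 1 )*17^ ( - 2 )*173^( - 1)*4231^1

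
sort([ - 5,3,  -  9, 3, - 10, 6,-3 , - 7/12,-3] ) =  [-10, - 9, - 5,- 3 , - 3, - 7/12, 3, 3, 6 ] 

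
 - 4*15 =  - 60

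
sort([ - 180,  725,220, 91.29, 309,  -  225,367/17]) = [-225, - 180,  367/17, 91.29,220,309, 725]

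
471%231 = 9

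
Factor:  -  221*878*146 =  - 2^2*13^1*17^1 * 73^1* 439^1 = -  28329548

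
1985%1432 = 553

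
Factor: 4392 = 2^3*3^2*61^1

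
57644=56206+1438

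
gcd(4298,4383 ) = 1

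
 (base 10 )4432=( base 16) 1150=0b1000101010000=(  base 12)2694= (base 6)32304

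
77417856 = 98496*786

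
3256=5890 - 2634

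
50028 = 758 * 66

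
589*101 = 59489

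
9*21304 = 191736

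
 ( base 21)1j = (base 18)24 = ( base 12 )34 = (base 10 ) 40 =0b101000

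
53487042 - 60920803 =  -7433761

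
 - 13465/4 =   -  13465/4 = - 3366.25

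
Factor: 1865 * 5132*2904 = 2^5*3^1*5^1 *11^2*373^1*1283^1 = 27794706720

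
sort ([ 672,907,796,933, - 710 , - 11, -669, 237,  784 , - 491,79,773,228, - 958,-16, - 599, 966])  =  [ - 958,-710, - 669,  -  599, - 491, - 16, - 11 , 79,  228,237,672, 773,784,  796,907, 933,966 ] 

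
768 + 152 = 920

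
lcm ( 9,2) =18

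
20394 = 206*99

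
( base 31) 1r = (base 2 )111010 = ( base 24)2A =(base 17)37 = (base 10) 58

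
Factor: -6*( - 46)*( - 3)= -2^2*3^2*23^1=- 828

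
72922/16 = 36461/8 =4557.62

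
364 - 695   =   - 331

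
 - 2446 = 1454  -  3900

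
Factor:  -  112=-2^4 * 7^1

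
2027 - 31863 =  - 29836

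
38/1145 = 38/1145= 0.03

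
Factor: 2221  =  2221^1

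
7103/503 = 7103/503 = 14.12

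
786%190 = 26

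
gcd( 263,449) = 1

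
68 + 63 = 131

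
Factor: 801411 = 3^1*13^1*20549^1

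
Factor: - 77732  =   - 2^2  *  19433^1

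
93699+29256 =122955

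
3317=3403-86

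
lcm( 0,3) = 0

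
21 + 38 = 59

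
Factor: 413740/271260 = 3^(  -  2) *11^( - 1)*151^1 = 151/99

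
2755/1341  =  2755/1341 = 2.05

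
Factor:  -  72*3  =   - 216 = -2^3 *3^3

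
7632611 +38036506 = 45669117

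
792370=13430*59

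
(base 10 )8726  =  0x2216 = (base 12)5072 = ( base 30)9KQ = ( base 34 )7IM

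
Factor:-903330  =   - 2^1*  3^2 * 5^1 * 10037^1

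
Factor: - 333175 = -5^2*13327^1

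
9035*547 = 4942145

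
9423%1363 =1245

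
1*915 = 915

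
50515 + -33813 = 16702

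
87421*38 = 3321998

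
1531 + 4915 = 6446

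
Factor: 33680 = 2^4*5^1*421^1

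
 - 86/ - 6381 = 86/6381 = 0.01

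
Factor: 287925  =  3^1*5^2*11^1*349^1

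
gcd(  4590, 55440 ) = 90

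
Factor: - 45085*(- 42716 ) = 2^2 * 5^1*59^1*71^1*127^1*181^1 =1925850860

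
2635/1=2635 = 2635.00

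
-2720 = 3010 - 5730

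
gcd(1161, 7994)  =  1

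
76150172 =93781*812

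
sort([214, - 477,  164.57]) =[-477, 164.57,214]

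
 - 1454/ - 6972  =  727/3486  =  0.21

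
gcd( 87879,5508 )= 3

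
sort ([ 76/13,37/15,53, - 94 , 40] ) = [-94, 37/15,76/13,40,53]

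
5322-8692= - 3370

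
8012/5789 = 1 + 2223/5789  =  1.38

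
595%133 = 63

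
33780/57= 592 + 12/19 = 592.63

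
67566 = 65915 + 1651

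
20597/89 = 231 + 38/89 = 231.43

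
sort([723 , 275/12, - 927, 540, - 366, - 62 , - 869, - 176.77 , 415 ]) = [ - 927,-869, - 366 ,-176.77, - 62 , 275/12, 415, 540,  723 ] 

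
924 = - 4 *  ( - 231)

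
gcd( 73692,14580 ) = 36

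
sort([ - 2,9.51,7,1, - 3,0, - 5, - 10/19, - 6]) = [ - 6, - 5,  -  3, - 2, - 10/19 , 0, 1,7,9.51 ] 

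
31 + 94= 125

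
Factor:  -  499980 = -2^2 * 3^1*5^1*13^1 * 641^1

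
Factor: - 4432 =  - 2^4 * 277^1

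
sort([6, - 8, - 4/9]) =[ - 8, - 4/9, 6]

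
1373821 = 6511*211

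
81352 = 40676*2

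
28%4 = 0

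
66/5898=11/983 = 0.01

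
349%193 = 156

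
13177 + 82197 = 95374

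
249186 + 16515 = 265701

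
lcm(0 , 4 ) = 0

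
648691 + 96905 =745596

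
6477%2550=1377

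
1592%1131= 461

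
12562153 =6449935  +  6112218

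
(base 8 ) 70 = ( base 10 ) 56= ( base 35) 1l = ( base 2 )111000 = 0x38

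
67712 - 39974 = 27738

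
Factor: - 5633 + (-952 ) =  - 3^1*5^1*439^1 = - 6585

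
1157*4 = 4628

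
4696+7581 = 12277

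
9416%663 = 134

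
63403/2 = 63403/2= 31701.50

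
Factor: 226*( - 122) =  - 27572 = -2^2*61^1*113^1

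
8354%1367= 152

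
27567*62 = 1709154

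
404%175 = 54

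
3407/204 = 16 + 143/204 = 16.70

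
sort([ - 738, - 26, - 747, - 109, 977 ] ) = [ - 747, - 738 , - 109, - 26,977 ] 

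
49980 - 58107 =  - 8127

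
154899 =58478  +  96421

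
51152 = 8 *6394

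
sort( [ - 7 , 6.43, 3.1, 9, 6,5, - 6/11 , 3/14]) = [  -  7, - 6/11, 3/14,3.1, 5,6, 6.43, 9]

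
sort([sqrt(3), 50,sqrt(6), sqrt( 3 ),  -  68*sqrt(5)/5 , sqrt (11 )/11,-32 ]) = [ - 32 , - 68*sqrt( 5 ) /5, sqrt ( 11 )/11,sqrt(3),sqrt(3 ), sqrt(6 ),50 ] 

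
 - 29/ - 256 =29/256 = 0.11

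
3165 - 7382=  - 4217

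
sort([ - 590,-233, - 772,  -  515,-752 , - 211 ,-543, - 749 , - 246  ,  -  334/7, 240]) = [  -  772 ,  -  752, -749 ,-590,- 543, - 515,-246, -233,-211,-334/7,240]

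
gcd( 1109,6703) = 1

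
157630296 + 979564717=1137195013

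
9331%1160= 51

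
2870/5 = 574 =574.00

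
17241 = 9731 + 7510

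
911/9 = 101 + 2/9 = 101.22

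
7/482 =7/482 = 0.01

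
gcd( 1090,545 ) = 545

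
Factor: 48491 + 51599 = 2^1*5^1* 10009^1 = 100090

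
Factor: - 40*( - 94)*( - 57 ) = - 214320= -2^4*3^1*5^1*19^1*47^1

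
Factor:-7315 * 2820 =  - 2^2 * 3^1*5^2 * 7^1*11^1*19^1* 47^1 = - 20628300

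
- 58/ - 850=29/425=0.07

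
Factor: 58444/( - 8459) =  - 76/11 =- 2^2*11^(-1)  *  19^1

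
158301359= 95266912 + 63034447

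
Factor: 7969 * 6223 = 7^2*13^1*127^1*613^1 =49591087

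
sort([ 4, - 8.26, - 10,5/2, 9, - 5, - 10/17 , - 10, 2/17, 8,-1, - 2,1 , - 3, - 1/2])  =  [-10, - 10, - 8.26, - 5,-3, - 2, - 1, - 10/17, - 1/2, 2/17,  1, 5/2, 4, 8, 9]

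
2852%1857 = 995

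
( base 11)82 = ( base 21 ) 46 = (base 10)90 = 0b1011010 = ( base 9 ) 110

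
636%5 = 1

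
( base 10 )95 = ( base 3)10112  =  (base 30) 35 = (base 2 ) 1011111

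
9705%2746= 1467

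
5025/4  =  1256+1/4 = 1256.25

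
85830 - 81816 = 4014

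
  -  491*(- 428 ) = 210148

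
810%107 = 61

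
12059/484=12059/484 = 24.92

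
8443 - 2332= 6111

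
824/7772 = 206/1943=0.11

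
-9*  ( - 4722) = 42498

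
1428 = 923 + 505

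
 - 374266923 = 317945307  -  692212230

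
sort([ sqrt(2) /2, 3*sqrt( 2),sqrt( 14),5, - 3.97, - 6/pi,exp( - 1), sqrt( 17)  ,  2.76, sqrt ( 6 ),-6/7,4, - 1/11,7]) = [ -3.97,-6/pi, - 6/7, - 1/11,exp( - 1),sqrt( 2)/2,sqrt (6) , 2.76,sqrt( 14),4,sqrt( 17),3 *sqrt( 2),5, 7]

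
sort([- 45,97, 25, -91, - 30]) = [  -  91, -45, -30,25,97]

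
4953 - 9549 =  - 4596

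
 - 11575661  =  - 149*77689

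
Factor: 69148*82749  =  2^2*3^1*59^1 * 293^1*27583^1 =5721927852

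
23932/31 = 772 = 772.00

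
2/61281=2/61281 = 0.00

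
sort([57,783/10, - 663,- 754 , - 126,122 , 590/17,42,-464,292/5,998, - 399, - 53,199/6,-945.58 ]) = [ - 945.58, - 754, - 663, - 464, - 399, - 126, - 53 , 199/6, 590/17,42, 57,292/5, 783/10,122 , 998] 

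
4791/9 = 1597/3  =  532.33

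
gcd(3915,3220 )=5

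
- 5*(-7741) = 38705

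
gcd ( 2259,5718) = 3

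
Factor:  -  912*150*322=  -  2^6*3^2*5^2*7^1*19^1 * 23^1 = - 44049600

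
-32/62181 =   -  1 + 62149/62181 = -0.00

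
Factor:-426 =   -  2^1*3^1*71^1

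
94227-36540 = 57687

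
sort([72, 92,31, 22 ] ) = [ 22, 31, 72 , 92]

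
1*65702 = 65702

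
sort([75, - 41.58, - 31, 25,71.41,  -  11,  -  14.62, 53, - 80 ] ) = [ - 80, - 41.58,- 31, - 14.62, - 11 , 25 , 53,71.41, 75] 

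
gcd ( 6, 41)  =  1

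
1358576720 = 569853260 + 788723460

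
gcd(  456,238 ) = 2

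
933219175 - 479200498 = 454018677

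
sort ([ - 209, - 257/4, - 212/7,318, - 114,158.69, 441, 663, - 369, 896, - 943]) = [ - 943, - 369,-209,-114, - 257/4, - 212/7,158.69,318,441, 663, 896 ]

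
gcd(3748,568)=4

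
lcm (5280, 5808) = 58080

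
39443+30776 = 70219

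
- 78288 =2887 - 81175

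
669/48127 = 669/48127 = 0.01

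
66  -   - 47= 113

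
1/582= 1/582 = 0.00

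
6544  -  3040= 3504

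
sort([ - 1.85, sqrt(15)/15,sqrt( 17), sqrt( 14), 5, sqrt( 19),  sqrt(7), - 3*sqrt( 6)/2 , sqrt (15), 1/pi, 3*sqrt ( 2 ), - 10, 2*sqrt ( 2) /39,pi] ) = [-10, - 3*sqrt( 6 ) /2, - 1.85,2*sqrt( 2 ) /39 , sqrt( 15)/15,1/pi, sqrt( 7),  pi, sqrt( 14), sqrt(15 ),sqrt(17),3 * sqrt( 2), sqrt(19), 5 ]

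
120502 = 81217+39285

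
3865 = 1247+2618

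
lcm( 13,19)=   247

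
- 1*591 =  - 591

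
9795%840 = 555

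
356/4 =89 = 89.00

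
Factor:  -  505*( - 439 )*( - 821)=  - 182011595= -5^1*101^1*439^1 * 821^1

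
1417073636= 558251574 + 858822062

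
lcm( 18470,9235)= 18470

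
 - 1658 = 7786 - 9444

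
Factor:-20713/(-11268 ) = 2^(-2 )*3^(- 2)*7^1*11^1*269^1*313^( - 1) 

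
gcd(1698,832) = 2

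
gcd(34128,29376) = 432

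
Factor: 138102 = 2^1 * 3^1*23017^1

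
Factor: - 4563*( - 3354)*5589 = 85535743878 = 2^1*3^9* 13^3* 23^1*43^1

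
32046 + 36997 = 69043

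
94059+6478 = 100537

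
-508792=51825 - 560617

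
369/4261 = 369/4261 = 0.09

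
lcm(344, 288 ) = 12384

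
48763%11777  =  1655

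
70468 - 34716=35752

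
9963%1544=699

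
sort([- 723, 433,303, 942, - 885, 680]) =[ - 885,  -  723, 303,  433,680 , 942 ] 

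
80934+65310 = 146244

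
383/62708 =383/62708 = 0.01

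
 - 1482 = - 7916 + 6434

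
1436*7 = 10052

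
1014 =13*78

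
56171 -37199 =18972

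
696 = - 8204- -8900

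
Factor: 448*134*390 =23412480 = 2^8* 3^1*5^1*7^1*13^1*67^1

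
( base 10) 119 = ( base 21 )5e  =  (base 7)230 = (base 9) 142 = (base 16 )77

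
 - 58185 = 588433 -646618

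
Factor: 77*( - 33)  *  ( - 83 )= 210903 = 3^1  *  7^1*11^2*83^1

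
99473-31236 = 68237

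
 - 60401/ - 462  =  130 +31/42= 130.74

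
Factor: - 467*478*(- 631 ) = 2^1*239^1*467^1*631^1 = 140855606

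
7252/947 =7 + 623/947=7.66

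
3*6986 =20958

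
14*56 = 784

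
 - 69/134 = -1 +65/134= -0.51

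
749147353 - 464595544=284551809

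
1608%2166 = 1608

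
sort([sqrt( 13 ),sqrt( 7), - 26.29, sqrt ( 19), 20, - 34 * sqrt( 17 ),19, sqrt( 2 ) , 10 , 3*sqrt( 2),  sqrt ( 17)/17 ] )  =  [ - 34 * sqrt( 17 ),  -  26.29,sqrt(17 ) /17,sqrt(2),sqrt(7), sqrt( 13 ),3 * sqrt( 2),  sqrt(19),10,19,20] 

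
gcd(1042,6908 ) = 2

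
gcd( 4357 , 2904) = 1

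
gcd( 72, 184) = 8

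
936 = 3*312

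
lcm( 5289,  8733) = 375519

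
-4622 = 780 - 5402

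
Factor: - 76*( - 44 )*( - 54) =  - 2^5*3^3*11^1 * 19^1 = - 180576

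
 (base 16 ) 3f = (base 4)333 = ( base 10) 63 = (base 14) 47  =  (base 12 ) 53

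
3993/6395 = 3993/6395 = 0.62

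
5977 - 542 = 5435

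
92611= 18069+74542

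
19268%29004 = 19268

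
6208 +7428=13636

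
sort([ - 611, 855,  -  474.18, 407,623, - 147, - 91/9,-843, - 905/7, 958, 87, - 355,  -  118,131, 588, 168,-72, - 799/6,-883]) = [ - 883, - 843, - 611, - 474.18,  -  355,  -  147,- 799/6,  -  905/7, - 118, - 72,  -  91/9, 87, 131,168, 407, 588,623,855, 958 ]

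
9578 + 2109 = 11687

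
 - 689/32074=  -  689/32074 = -0.02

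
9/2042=9/2042  =  0.00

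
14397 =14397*1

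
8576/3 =8576/3 = 2858.67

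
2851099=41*69539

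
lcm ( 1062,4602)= 13806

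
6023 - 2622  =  3401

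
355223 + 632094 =987317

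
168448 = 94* 1792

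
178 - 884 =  - 706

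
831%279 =273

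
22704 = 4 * 5676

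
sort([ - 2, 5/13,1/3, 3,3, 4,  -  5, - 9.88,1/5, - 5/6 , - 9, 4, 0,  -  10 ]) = [ - 10, - 9.88, - 9, - 5,-2,- 5/6,0, 1/5,1/3 , 5/13, 3,3,4,4] 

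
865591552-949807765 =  - 84216213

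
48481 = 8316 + 40165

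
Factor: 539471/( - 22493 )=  - 83^(-1) * 271^( - 1 )*409^1 * 1319^1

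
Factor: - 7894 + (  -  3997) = -11^1*23^1*47^1 = - 11891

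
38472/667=57 + 453/667=57.68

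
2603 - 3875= -1272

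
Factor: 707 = 7^1*101^1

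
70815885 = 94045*753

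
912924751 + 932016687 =1844941438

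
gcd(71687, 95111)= 1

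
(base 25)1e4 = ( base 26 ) 1BH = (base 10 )979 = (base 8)1723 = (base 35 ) ry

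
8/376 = 1/47  =  0.02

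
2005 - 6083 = -4078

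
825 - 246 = 579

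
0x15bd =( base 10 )5565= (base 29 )6HQ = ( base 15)19b0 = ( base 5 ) 134230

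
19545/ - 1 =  - 19545 + 0/1 = - 19545.00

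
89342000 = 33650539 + 55691461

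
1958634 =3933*498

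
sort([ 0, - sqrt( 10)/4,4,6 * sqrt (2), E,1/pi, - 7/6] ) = [ - 7/6,-sqrt( 10)/4,0 , 1/pi,  E,4,  6*sqrt(2)] 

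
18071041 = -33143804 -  - 51214845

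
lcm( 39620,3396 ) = 118860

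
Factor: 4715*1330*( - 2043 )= -2^1*3^2*5^2*7^1*19^1*23^1*41^1*227^1 = - 12811550850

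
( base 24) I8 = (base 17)18F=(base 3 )121022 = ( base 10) 440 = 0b110111000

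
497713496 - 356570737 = 141142759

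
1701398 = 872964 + 828434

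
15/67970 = 3/13594= 0.00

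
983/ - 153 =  - 983/153 = -  6.42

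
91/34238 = 91/34238 = 0.00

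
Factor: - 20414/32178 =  - 59/93  =  - 3^( - 1 )*31^( - 1)*59^1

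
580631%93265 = 21041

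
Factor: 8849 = 8849^1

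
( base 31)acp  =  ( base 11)7578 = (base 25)G07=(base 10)10007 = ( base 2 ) 10011100010111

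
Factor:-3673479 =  -3^1 * 17^2 * 19^1 * 223^1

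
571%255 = 61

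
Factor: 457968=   2^4 * 3^1*7^1 *29^1*47^1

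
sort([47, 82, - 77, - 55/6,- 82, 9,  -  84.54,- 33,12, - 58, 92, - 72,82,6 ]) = [-84.54,- 82 ,-77, - 72, - 58,-33,- 55/6,  6,9, 12,47,82,  82,92] 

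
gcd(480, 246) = 6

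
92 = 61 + 31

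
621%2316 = 621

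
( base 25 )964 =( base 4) 1122103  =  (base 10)5779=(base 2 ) 1011010010011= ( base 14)216B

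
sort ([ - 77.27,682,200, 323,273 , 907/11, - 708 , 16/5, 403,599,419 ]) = [-708, - 77.27, 16/5,907/11 , 200, 273,323, 403,419,599, 682]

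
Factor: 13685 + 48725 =62410 = 2^1*5^1*79^2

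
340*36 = 12240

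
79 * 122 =9638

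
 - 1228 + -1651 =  - 2879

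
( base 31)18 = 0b100111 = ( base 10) 39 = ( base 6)103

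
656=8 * 82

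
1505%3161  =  1505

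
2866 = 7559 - 4693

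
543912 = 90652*6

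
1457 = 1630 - 173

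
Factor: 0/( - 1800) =0 = 0^1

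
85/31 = 2 + 23/31 = 2.74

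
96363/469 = 205 + 218/469 = 205.46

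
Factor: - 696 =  - 2^3*3^1*29^1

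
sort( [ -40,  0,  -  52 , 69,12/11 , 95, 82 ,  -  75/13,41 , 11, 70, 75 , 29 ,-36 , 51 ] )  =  [  -  52,-40,  -  36 , - 75/13, 0,12/11,  11, 29, 41 , 51,69, 70 , 75, 82, 95 ]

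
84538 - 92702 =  - 8164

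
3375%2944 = 431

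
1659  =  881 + 778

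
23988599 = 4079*5881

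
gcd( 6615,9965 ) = 5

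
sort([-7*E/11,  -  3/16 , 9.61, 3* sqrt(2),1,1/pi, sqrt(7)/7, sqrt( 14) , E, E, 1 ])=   [-7 * E/11, - 3/16, 1/pi, sqrt(7)/7 , 1,1 , E,E , sqrt(14), 3*sqrt( 2 ),9.61 ]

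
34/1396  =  17/698 = 0.02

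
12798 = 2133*6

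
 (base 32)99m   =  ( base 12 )561A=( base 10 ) 9526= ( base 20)13g6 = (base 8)22466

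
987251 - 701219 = 286032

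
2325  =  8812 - 6487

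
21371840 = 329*64960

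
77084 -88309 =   -  11225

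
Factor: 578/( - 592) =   -  289/296 = - 2^(-3) *17^2*37^( -1 ) 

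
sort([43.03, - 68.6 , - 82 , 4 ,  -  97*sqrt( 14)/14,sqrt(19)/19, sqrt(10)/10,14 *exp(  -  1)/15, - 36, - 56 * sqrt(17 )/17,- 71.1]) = [ - 82, - 71.1, - 68.6, - 36,  -  97*sqrt(14)/14 , - 56*sqrt(17)/17,sqrt(19)/19,sqrt (10 )/10,14*exp (-1)/15,  4,43.03 ]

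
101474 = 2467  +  99007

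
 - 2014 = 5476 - 7490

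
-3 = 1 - 4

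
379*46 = 17434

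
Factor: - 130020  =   - 2^2* 3^1 *5^1*11^1 * 197^1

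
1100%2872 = 1100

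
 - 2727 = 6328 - 9055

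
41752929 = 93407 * 447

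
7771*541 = 4204111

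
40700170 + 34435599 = 75135769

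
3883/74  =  3883/74 = 52.47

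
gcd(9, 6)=3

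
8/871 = 8/871= 0.01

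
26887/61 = 440+47/61=440.77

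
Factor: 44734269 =3^1*29^1*514187^1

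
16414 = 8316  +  8098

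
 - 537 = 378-915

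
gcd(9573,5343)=3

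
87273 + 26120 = 113393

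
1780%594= 592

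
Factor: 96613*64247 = 6207095411 = 11^1*41^1*1567^1*8783^1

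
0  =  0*19807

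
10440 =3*3480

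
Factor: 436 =2^2*109^1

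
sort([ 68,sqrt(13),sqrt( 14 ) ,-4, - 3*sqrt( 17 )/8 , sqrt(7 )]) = [ - 4 , - 3*sqrt (17)/8, sqrt (7),sqrt(13 ), sqrt (14),68]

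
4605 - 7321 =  - 2716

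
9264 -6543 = 2721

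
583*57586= 33572638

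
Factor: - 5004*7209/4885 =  - 36073836/4885 = - 2^2*3^6*5^( - 1) *89^1*139^1*977^ (-1)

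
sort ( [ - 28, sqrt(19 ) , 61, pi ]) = [ - 28,pi, sqrt(19 ),61] 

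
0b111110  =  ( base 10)62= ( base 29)24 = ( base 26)2a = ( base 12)52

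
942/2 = 471 = 471.00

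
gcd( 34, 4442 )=2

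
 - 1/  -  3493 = 1/3493 = 0.00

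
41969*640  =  26860160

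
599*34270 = 20527730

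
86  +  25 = 111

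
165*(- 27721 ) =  - 4573965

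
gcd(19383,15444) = 39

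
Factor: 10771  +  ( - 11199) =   -  428 = - 2^2*107^1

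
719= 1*719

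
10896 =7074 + 3822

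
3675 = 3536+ 139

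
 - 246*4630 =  - 1138980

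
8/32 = 1/4= 0.25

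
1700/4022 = 850/2011 = 0.42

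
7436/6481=7436/6481 = 1.15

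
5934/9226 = 2967/4613 = 0.64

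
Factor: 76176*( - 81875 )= -2^4*3^2*5^4*23^2 * 131^1= - 6236910000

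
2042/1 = 2042 = 2042.00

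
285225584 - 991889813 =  - 706664229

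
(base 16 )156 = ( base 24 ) E6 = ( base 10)342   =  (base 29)BN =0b101010110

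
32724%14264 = 4196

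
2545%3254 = 2545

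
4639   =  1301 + 3338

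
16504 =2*8252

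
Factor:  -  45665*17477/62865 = - 159617441/12573 = - 3^( - 2)*11^ ( -1)*127^( - 1)*9133^1*17477^1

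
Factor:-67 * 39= - 3^1* 13^1*67^1 = - 2613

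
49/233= 49/233  =  0.21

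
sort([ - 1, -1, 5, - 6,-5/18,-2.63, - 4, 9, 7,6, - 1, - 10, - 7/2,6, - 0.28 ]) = [ - 10,  -  6, - 4 ,-7/2, - 2.63, - 1, - 1, - 1,  -  0.28, - 5/18, 5, 6, 6, 7,9]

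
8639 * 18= 155502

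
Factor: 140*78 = 2^3 * 3^1* 5^1 * 7^1*13^1 = 10920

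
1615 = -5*( - 323)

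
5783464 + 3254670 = 9038134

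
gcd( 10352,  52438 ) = 2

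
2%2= 0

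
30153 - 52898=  - 22745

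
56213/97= 579 + 50/97  =  579.52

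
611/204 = 2+203/204 = 3.00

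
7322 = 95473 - 88151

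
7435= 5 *1487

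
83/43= 1  +  40/43 = 1.93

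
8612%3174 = 2264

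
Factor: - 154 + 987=833 = 7^2*17^1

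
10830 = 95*114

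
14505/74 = 14505/74 = 196.01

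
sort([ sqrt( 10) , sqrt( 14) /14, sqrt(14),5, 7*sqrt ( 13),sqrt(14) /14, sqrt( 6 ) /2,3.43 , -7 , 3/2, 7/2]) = [-7,  sqrt(14) /14, sqrt(14) /14,sqrt(6)/2,  3/2, sqrt (10 ),3.43, 7/2, sqrt(14 ), 5, 7*sqrt (13)]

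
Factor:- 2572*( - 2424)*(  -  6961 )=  - 43398549408 = - 2^5*3^1*101^1*643^1 * 6961^1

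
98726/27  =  3656 + 14/27= 3656.52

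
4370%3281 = 1089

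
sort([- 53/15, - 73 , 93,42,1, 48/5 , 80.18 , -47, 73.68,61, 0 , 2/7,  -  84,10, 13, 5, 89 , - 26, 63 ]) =[ - 84, - 73, - 47 , -26,-53/15, 0,2/7,1, 5 , 48/5, 10, 13 , 42, 61,  63,73.68, 80.18  ,  89 , 93 ]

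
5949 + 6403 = 12352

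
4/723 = 4/723 = 0.01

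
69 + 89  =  158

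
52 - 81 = - 29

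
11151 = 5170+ 5981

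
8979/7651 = 1 + 1328/7651 = 1.17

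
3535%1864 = 1671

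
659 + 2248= 2907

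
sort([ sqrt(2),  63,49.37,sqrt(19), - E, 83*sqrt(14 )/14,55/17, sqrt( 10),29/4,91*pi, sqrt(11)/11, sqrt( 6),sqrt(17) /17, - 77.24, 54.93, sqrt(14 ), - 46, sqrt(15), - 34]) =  [ - 77.24, - 46, - 34 , - E,sqrt(17)/17,  sqrt (11 ) /11, sqrt( 2 ),sqrt( 6),sqrt( 10),55/17,sqrt( 14 ),  sqrt( 15 ), sqrt(19),29/4, 83*sqrt(14 )/14, 49.37,  54.93  ,  63,91*pi ] 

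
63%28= 7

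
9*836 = 7524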